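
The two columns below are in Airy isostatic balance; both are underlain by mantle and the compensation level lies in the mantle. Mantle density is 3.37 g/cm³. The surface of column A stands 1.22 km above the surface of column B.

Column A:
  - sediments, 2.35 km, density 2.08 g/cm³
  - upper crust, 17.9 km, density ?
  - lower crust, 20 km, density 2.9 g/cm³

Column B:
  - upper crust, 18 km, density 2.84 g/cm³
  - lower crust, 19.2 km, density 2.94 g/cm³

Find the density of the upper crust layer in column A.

Take the compensation level at the base of the deeper column (depth z_c below the surface of column A) and equate Σ ρ_i t_i down to z_c; mantle fills any gap and the z_c terms cancel.
Column A: 2.35×2.08 + 17.9×ρ + 20×2.9 + (z_c − 40.25)×3.37
Column B: 1.22×0 + 18×2.84 + 19.2×2.94 + (z_c − 1.22 − 37.2)×3.37
The z_c×3.37 term appears on both sides and cancels. Collect the known terms of each column as K = Σ(ρt)_known − 3.37 × (depth of known layers): K_A = 62.888 − 3.37×40.25 = −72.7545; K_B = 107.568 − 3.37×(1.22 + 37.2) = −21.9074.
Balance: K_A + 17.9×ρ = K_B, so ρ = (K_B − K_A)/17.9 = 50.8471/17.9 = 2.84 g/cm³.

2.84 g/cm³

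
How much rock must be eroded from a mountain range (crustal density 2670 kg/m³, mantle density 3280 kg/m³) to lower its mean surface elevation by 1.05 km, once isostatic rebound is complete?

Net drop Δ = e − u = e − e ρ_c/ρ_m = e (ρ_m − ρ_c)/ρ_m.
e = Δ ρ_m/(ρ_m − ρ_c) = 1.05 km × 3280/610 = 5.65 km.

5.65 km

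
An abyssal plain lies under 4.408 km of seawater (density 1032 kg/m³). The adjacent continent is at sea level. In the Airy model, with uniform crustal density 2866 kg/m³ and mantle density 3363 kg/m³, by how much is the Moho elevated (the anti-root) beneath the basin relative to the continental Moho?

By Archimedes' principle applied to the lithosphere: replacing crust with seawater at the top is compensated by replacing crust with mantle at the base: d (ρ_c − ρ_w) = a (ρ_m − ρ_c).
a = d (ρ_c − ρ_w)/(ρ_m − ρ_c) = 4.408 km × 1834/497 = 16.3 km.

16.3 km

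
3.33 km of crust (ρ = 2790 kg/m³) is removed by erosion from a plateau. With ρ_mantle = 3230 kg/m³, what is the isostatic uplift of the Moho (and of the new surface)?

Unloading: uplift u = e ρ_c/ρ_m = 3.33 km × 2790/3230 = 2.88 km.

2.88 km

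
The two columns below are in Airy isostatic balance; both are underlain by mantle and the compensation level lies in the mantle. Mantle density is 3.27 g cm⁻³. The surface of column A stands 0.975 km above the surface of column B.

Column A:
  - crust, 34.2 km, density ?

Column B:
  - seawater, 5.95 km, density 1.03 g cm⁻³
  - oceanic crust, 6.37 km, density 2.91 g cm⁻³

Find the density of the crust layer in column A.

2.72 g cm⁻³

Take the compensation level at the base of the deeper column (depth z_c below the surface of column A) and equate Σ ρ_i t_i down to z_c; mantle fills any gap and the z_c terms cancel.
Column A: 34.2×ρ + (z_c − 34.2)×3.27
Column B: 0.975×0 + 5.95×1.03 + 6.37×2.91 + (z_c − 0.975 − 12.32)×3.27
The z_c×3.27 term appears on both sides and cancels. Collect the known terms of each column as K = Σ(ρt)_known − 3.27 × (depth of known layers): K_A = 0 − 3.27×34.2 = −111.834; K_B = 24.6652 − 3.27×(0.975 + 12.32) = −18.80945.
Balance: K_A + 34.2×ρ = K_B, so ρ = (K_B − K_A)/34.2 = 93.0245/34.2 = 2.72 g cm⁻³.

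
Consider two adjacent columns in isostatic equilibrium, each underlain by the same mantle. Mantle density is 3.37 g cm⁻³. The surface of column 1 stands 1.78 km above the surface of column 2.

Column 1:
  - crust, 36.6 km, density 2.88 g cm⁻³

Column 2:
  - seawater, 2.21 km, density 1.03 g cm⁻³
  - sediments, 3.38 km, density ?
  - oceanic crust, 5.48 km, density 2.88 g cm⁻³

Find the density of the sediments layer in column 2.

2.16 g cm⁻³

Take the compensation level at the base of the deeper column (depth z_c below the surface of column 1) and equate Σ ρ_i t_i down to z_c; mantle fills any gap and the z_c terms cancel.
Column 1: 36.6×2.88 + (z_c − 36.6)×3.37
Column 2: 1.78×0 + 2.21×1.03 + 3.38×ρ + 5.48×2.88 + (z_c − 1.78 − 11.07)×3.37
The z_c×3.37 term appears on both sides and cancels. Collect the known terms of each column as K = Σ(ρt)_known − 3.37 × (depth of known layers): K_1 = 105.408 − 3.37×36.6 = −17.934; K_2 = 18.0587 − 3.37×(1.78 + 11.07) = −25.2458.
Balance: K_1 = K_2 + 3.38×ρ, so ρ = (K_1 − K_2)/3.38 = 7.3118/3.38 = 2.16 g cm⁻³.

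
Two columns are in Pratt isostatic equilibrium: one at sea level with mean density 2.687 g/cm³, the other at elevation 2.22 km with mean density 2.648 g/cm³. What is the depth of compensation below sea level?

151 km

ρ_ref D = ρ (D + h) → D (ρ_ref − ρ) = ρ h.
D = ρ h/(ρ_ref − ρ) = 2.648 × 2.22 km/(2.687 − 2.648) = 151 km.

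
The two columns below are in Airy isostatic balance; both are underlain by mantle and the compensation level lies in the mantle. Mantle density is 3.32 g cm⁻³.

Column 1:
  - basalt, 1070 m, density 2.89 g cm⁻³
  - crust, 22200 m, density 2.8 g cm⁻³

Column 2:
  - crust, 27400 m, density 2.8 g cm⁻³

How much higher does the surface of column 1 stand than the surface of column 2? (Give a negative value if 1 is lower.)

For any compensation level in the mantle, the mantle terms cancel and isostasy reduces to e = (Σt_1 − Σt_2) − (Σ(ρt)_1 − Σ(ρt)_2) / ρ_m.
Σt_1 = 23270 m; Σt_2 = 27400 m; Σ(ρt)_1 = 65252.3; Σ(ρt)_2 = 76720 (in m·g cm⁻³).
e = (23270 − 27400) − (65252.3 − 76720) / 3.32 = −676 m.

−676 m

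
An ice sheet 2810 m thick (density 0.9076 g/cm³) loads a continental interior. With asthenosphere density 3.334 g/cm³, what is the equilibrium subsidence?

765 m

Balancing pressure at the compensation depth: the ice load ρ_ice t is balanced by mantle displaced below, ρ_m s.
s = t ρ_ice / ρ_m = 2810 m × 0.9076/3.334 = 765 m.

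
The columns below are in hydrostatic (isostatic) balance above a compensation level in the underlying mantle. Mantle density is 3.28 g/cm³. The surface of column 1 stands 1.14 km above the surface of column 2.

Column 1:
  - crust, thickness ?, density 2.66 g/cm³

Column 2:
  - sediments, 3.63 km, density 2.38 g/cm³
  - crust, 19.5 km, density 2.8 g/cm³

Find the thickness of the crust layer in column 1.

26.4 km

Take the compensation level at the base of the deeper column (depth z_c below the surface of column 1) and equate Σ ρ_i t_i down to z_c; mantle fills any gap and the z_c terms cancel.
Column 1: x×2.66 + (z_c − 0 − x)×3.28
Column 2: 1.14×0 + 3.63×2.38 + 19.5×2.8 + (z_c − 1.14 − 23.13)×3.28
The z_c×3.28 term appears on both sides and cancels. Collect the known terms of each column as K = Σ(ρt)_known − 3.28 × (depth of known layers): K_1 = 0 − 3.28×0 = 0; K_2 = 63.2394 − 3.28×(1.14 + 23.13) = −16.3662.
Balance: K_1 − x×(3.28 − 2.66) = K_2, so x = (K_1 − K_2)/(3.28 − 2.66) = 16.3662/0.62 = 26.4 km.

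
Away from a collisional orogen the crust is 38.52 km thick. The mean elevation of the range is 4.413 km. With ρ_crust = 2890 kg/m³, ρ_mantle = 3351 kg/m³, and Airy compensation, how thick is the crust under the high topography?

Root depth r = h ρ_c / (ρ_m − ρ_c) = 4.413 km × 2890 / 461 = 27.67 km.
Total thickness = T + h + r = 38.52 km + 4.413 km + 27.67 km = 70.6 km.

70.6 km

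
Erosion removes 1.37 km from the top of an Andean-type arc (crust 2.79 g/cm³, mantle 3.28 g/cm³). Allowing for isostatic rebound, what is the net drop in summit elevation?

0.205 km

Rebound u = e ρ_c/ρ_m = 1.37 km × 2.79/3.28 = 1.165 km.
Net surface drop = e − u = 1.37 km − 1.165 km = e (ρ_m − ρ_c)/ρ_m = 0.205 km.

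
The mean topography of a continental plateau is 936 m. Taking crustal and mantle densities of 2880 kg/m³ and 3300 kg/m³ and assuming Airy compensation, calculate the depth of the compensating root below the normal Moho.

6420 m

By Archimedes' principle applied to the lithosphere: the weight of the topography is balanced by the buoyancy of the root, ρ_c h = (ρ_m − ρ_c) r.
r = h · ρ_c / (ρ_m − ρ_c) = 936 m × 2880 / (3300 − 2880) = 6420 m.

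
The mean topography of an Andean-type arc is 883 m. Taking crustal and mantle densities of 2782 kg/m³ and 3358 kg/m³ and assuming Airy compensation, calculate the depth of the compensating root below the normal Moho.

By Archimedes' principle applied to the lithosphere: the weight of the topography is balanced by the buoyancy of the root, ρ_c h = (ρ_m − ρ_c) r.
r = h · ρ_c / (ρ_m − ρ_c) = 883 m × 2782 / (3358 − 2782) = 4260 m.

4260 m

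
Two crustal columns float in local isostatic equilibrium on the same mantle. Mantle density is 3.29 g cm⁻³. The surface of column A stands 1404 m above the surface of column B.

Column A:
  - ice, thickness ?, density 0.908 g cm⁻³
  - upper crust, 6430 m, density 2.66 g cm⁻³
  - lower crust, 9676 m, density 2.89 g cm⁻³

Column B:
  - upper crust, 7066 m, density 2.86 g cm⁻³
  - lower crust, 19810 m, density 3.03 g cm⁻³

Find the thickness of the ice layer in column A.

2050 m

Take the compensation level at the base of the deeper column (depth z_c below the surface of column A) and equate Σ ρ_i t_i down to z_c; mantle fills any gap and the z_c terms cancel.
Column A: x×0.908 + 6430×2.66 + 9676×2.89 + (z_c − 16106 − x)×3.29
Column B: 1404×0 + 7066×2.86 + 19810×3.03 + (z_c − 1404 − 26876)×3.29
The z_c×3.29 term appears on both sides and cancels. Collect the known terms of each column as K = Σ(ρt)_known − 3.29 × (depth of known layers): K_A = 45067.44 − 3.29×16106 = −7921.3; K_B = 80233.06 − 3.29×(1404 + 26876) = −12808.14.
Balance: K_A − x×(3.29 − 0.908) = K_B, so x = (K_A − K_B)/(3.29 − 0.908) = 4886.84/2.382 = 2050 m.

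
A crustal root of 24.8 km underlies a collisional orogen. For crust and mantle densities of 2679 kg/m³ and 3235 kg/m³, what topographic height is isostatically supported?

5.15 km

Isostatic balance requires: ρ_c h = (ρ_m − ρ_c) r.
h = r (ρ_m − ρ_c) / ρ_c = 24.8 km × (3235 − 2679) / 2679 = 5.15 km.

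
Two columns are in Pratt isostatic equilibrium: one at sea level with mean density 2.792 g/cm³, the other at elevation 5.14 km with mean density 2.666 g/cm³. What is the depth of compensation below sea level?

ρ_ref D = ρ (D + h) → D (ρ_ref − ρ) = ρ h.
D = ρ h/(ρ_ref − ρ) = 2.666 × 5.14 km/(2.792 − 2.666) = 109 km.

109 km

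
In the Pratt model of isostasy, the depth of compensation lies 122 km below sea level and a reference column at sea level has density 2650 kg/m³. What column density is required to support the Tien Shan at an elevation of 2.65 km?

2590 kg/m³

Pratt balance: ρ_ref D = ρ (D + h).
ρ = ρ_ref D/(D + h) = 2650 × 122 km/(122 km + 2.65 km) = 2590 kg/m³.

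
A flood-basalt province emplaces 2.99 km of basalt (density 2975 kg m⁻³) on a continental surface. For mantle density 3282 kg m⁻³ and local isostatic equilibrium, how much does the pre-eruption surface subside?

2.71 km

Subaerial loading: s = t ρ_load / ρ_m.
s = 2.99 km × 2975/3282 = 2.71 km.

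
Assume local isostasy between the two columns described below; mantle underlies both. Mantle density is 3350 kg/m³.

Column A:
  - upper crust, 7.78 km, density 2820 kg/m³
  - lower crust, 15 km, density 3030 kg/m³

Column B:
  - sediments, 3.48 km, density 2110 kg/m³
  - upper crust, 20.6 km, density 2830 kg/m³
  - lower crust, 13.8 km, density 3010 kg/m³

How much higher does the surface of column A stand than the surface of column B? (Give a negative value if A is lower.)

−3.22 km

For any compensation level in the mantle, the mantle terms cancel and isostasy reduces to e = (Σt_A − Σt_B) − (Σ(ρt)_A − Σ(ρt)_B) / ρ_m.
Σt_A = 22.78 km; Σt_B = 37.88 km; Σ(ρt)_A = 67389.6; Σ(ρt)_B = 107178.8 (in km·kg/m³).
e = (22.78 − 37.88) − (67389.6 − 107178.8) / 3350 = −3.22 km.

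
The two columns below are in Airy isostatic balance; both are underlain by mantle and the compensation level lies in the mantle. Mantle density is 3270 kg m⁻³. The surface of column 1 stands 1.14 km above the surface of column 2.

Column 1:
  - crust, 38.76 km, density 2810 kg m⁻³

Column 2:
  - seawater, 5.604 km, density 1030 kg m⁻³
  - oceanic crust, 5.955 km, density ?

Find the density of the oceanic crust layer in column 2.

3010 kg m⁻³

Take the compensation level at the base of the deeper column (depth z_c below the surface of column 1) and equate Σ ρ_i t_i down to z_c; mantle fills any gap and the z_c terms cancel.
Column 1: 38.76×2810 + (z_c − 38.76)×3270
Column 2: 1.14×0 + 5.604×1030 + 5.955×ρ + (z_c − 1.14 − 11.559)×3270
The z_c×3270 term appears on both sides and cancels. Collect the known terms of each column as K = Σ(ρt)_known − 3270 × (depth of known layers): K_1 = 108915.6 − 3270×38.76 = −17829.6; K_2 = 5772.12 − 3270×(1.14 + 11.559) = −35753.61.
Balance: K_1 = K_2 + 5.955×ρ, so ρ = (K_1 − K_2)/5.955 = 17924/5.955 = 3010 kg m⁻³.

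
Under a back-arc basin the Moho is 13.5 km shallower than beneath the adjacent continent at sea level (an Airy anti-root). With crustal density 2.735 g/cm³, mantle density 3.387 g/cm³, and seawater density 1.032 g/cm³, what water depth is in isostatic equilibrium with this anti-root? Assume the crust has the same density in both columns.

Replacing a thickness d of crust by seawater at the top must be balanced by replacing crust with mantle at the base: d (ρ_c − ρ_w) = a (ρ_m − ρ_c).
d = a (ρ_m − ρ_c)/(ρ_c − ρ_w) = 13.5 km × 0.652/1.703 = 5.17 km.

5.17 km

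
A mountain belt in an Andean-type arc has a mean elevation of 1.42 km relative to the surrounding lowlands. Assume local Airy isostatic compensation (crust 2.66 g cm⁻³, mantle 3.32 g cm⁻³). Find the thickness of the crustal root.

5.72 km

By Archimedes' principle applied to the lithosphere: the weight of the topography is balanced by the buoyancy of the root, ρ_c h = (ρ_m − ρ_c) r.
r = h · ρ_c / (ρ_m − ρ_c) = 1.42 km × 2.66 / (3.32 − 2.66) = 5.72 km.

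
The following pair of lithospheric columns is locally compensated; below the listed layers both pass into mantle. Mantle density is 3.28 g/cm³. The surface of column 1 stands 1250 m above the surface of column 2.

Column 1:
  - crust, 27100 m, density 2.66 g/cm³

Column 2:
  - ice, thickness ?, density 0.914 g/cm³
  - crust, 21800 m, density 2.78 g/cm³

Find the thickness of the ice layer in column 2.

762 m

Take the compensation level at the base of the deeper column (depth z_c below the surface of column 1) and equate Σ ρ_i t_i down to z_c; mantle fills any gap and the z_c terms cancel.
Column 1: 27100×2.66 + (z_c − 27100)×3.28
Column 2: 1250×0 + x×0.914 + 21800×2.78 + (z_c − 1250 − 21800 − x)×3.28
The z_c×3.28 term appears on both sides and cancels. Collect the known terms of each column as K = Σ(ρt)_known − 3.28 × (depth of known layers): K_1 = 72086 − 3.28×27100 = −16802; K_2 = 60604 − 3.28×(1250 + 21800) = −15000.
Balance: K_1 = K_2 − x×(3.28 − 0.914), so x = (K_2 − K_1)/(3.28 − 0.914) = 1802/2.366 = 762 m.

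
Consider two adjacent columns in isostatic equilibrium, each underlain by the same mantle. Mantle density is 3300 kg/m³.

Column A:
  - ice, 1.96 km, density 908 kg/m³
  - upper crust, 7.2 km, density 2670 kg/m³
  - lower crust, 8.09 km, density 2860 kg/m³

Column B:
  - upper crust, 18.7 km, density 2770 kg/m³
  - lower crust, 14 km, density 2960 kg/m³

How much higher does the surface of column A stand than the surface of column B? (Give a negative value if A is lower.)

For any compensation level in the mantle, the mantle terms cancel and isostasy reduces to e = (Σt_A − Σt_B) − (Σ(ρt)_A − Σ(ρt)_B) / ρ_m.
Σt_A = 17.25 km; Σt_B = 32.7 km; Σ(ρt)_A = 44141.08; Σ(ρt)_B = 93239 (in km·kg/m³).
e = (17.25 − 32.7) − (44141.08 − 93239) / 3300 = −0.572 km.

−0.572 km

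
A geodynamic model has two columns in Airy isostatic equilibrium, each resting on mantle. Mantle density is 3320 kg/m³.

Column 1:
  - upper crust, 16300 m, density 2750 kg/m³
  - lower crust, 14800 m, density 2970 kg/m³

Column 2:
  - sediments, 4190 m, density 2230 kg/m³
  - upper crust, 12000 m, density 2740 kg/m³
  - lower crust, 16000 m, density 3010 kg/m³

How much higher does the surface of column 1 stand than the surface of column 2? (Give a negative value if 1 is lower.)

−607 m

For any compensation level in the mantle, the mantle terms cancel and isostasy reduces to e = (Σt_1 − Σt_2) − (Σ(ρt)_1 − Σ(ρt)_2) / ρ_m.
Σt_1 = 31100 m; Σt_2 = 32190 m; Σ(ρt)_1 = 88781000; Σ(ρt)_2 = 90383700 (in m·kg/m³).
e = (31100 − 32190) − (88781000 − 90383700) / 3320 = −607 m.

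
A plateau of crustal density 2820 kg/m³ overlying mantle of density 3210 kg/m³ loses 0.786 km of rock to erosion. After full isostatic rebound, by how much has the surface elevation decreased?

Rebound u = e ρ_c/ρ_m = 0.786 km × 2820/3210 = 0.6905 km.
Net surface drop = e − u = 0.786 km − 0.6905 km = e (ρ_m − ρ_c)/ρ_m = 0.0955 km.

0.0955 km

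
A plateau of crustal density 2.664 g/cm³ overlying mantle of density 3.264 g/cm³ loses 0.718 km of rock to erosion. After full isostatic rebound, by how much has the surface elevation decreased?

Rebound u = e ρ_c/ρ_m = 0.718 km × 2.664/3.264 = 0.586 km.
Net surface drop = e − u = 0.718 km − 0.586 km = e (ρ_m − ρ_c)/ρ_m = 0.132 km.

0.132 km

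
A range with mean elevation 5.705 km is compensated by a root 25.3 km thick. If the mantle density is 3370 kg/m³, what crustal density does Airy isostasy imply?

2750 kg/m³

ρ_c h = (ρ_m − ρ_c) r → ρ_c (h + r) = ρ_m r → ρ_c = ρ_m r / (h + r).
ρ_c = 3370 × 25.3 km / (5.705 km + 25.3 km) = 2750 kg/m³.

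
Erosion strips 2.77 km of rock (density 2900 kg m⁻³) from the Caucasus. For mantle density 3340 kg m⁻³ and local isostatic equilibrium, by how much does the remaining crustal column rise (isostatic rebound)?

Unloading: uplift u = e ρ_c/ρ_m = 2.77 km × 2900/3340 = 2.41 km.

2.41 km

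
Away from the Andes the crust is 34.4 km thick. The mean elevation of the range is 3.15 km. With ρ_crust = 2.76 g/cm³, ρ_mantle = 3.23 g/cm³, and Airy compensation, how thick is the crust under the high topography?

Root depth r = h ρ_c / (ρ_m − ρ_c) = 3.15 km × 2.76 / 0.47 = 18.5 km.
Total thickness = T + h + r = 34.4 km + 3.15 km + 18.5 km = 56 km.

56 km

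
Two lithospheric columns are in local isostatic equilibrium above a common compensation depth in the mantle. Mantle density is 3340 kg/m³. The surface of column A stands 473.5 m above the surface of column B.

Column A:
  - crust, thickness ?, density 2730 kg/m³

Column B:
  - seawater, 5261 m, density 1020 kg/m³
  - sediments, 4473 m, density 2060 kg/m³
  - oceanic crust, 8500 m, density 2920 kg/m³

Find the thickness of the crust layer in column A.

Take the compensation level at the base of the deeper column (depth z_c below the surface of column A) and equate Σ ρ_i t_i down to z_c; mantle fills any gap and the z_c terms cancel.
Column A: x×2730 + (z_c − 0 − x)×3340
Column B: 473.5×0 + 5261×1020 + 4473×2060 + 8500×2920 + (z_c − 473.5 − 18234)×3340
The z_c×3340 term appears on both sides and cancels. Collect the known terms of each column as K = Σ(ρt)_known − 3340 × (depth of known layers): K_A = 0 − 3340×0 = 0; K_B = 39400600 − 3340×(473.5 + 18234) = −23082450.
Balance: K_A − x×(3340 − 2730) = K_B, so x = (K_A − K_B)/(3340 − 2730) = 23082400/610 = 37800 m.

37800 m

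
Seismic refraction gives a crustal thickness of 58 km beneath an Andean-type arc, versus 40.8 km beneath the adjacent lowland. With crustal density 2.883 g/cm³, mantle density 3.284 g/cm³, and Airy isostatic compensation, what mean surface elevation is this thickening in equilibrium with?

Excess crust Δ = 58 km − 40.8 km = 17.2 km, split between elevation h and root r with h + r = Δ.
Airy balance ρ_c h = (ρ_m − ρ_c) r gives r = h ρ_c/(ρ_m − ρ_c), so h (1 + ρ_c/(ρ_m − ρ_c)) = Δ, i.e. h = Δ (ρ_m − ρ_c)/ρ_m.
h = 17.2 km × 0.401/3.284 = 2.1 km.

2.1 km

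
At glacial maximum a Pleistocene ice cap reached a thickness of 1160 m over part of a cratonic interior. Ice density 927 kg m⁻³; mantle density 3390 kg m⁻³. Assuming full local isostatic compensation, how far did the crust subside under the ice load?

317 m

Isostatic balance requires: the ice load ρ_ice t is balanced by mantle displaced below, ρ_m s.
s = t ρ_ice / ρ_m = 1160 m × 927/3390 = 317 m.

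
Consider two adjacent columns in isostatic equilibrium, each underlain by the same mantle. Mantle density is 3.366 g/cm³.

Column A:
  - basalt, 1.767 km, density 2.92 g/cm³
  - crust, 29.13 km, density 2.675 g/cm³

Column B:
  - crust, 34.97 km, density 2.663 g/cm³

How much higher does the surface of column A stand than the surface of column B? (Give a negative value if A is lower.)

−1.09 km

For any compensation level in the mantle, the mantle terms cancel and isostasy reduces to e = (Σt_A − Σt_B) − (Σ(ρt)_A − Σ(ρt)_B) / ρ_m.
Σt_A = 30.897 km; Σt_B = 34.97 km; Σ(ρt)_A = 83.08239; Σ(ρt)_B = 93.12511 (in km·g/cm³).
e = (30.897 − 34.97) − (83.08239 − 93.12511) / 3.366 = −1.09 km.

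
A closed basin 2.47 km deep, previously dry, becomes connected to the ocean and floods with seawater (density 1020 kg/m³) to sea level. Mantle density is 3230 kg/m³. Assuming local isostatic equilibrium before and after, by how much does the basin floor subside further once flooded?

1.14 km

After flooding the water column is d + s deep. Its weight must equal the weight of mantle displaced by the extra subsidence s: (d + s) ρ_w = s ρ_m.
s = d ρ_w / (ρ_m − ρ_w) = 2.47 km × 1020/(3230 − 1020) = 1.14 km.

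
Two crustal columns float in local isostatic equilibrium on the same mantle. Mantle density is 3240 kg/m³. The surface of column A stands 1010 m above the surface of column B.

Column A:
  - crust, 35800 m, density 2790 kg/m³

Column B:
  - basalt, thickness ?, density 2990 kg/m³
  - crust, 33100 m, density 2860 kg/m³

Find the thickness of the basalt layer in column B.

1040 m

Take the compensation level at the base of the deeper column (depth z_c below the surface of column A) and equate Σ ρ_i t_i down to z_c; mantle fills any gap and the z_c terms cancel.
Column A: 35800×2790 + (z_c − 35800)×3240
Column B: 1010×0 + x×2990 + 33100×2860 + (z_c − 1010 − 33100 − x)×3240
The z_c×3240 term appears on both sides and cancels. Collect the known terms of each column as K = Σ(ρt)_known − 3240 × (depth of known layers): K_A = 99882000 − 3240×35800 = −16110000; K_B = 94666000 − 3240×(1010 + 33100) = −15850400.
Balance: K_A = K_B − x×(3240 − 2990), so x = (K_B − K_A)/(3240 − 2990) = 259600/250 = 1040 m.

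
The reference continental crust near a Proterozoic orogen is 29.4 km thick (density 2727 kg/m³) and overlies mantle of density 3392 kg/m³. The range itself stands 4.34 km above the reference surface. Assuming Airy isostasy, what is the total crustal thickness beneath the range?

51.5 km

Root depth r = h ρ_c / (ρ_m − ρ_c) = 4.34 km × 2727 / 665 = 17.8 km.
Total thickness = T + h + r = 29.4 km + 4.34 km + 17.8 km = 51.5 km.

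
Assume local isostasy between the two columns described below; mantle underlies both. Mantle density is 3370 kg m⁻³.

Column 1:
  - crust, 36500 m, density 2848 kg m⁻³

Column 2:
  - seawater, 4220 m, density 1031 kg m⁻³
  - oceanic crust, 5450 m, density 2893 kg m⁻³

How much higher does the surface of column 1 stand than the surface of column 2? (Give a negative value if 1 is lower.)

For any compensation level in the mantle, the mantle terms cancel and isostasy reduces to e = (Σt_1 − Σt_2) − (Σ(ρt)_1 − Σ(ρt)_2) / ρ_m.
Σt_1 = 36500 m; Σt_2 = 9670 m; Σ(ρt)_1 = 103952000; Σ(ρt)_2 = 20117670 (in m·kg m⁻³).
e = (36500 − 9670) − (103952000 − 20117670) / 3370 = 1950 m.

1950 m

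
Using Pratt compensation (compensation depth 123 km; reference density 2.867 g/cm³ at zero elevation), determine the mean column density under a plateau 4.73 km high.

2.76 g/cm³

Pratt balance: ρ_ref D = ρ (D + h).
ρ = ρ_ref D/(D + h) = 2.867 × 123 km/(123 km + 4.73 km) = 2.76 g/cm³.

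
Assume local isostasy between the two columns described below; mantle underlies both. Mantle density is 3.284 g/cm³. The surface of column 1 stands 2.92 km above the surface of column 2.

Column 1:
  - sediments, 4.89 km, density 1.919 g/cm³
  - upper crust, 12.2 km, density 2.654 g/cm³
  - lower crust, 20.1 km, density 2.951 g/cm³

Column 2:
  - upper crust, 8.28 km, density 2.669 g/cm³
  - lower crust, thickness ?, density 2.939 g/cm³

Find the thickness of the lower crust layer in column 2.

Take the compensation level at the base of the deeper column (depth z_c below the surface of column 1) and equate Σ ρ_i t_i down to z_c; mantle fills any gap and the z_c terms cancel.
Column 1: 4.89×1.919 + 12.2×2.654 + 20.1×2.951 + (z_c − 37.19)×3.284
Column 2: 2.92×0 + 8.28×2.669 + x×2.939 + (z_c − 2.92 − 8.28 − x)×3.284
The z_c×3.284 term appears on both sides and cancels. Collect the known terms of each column as K = Σ(ρt)_known − 3.284 × (depth of known layers): K_1 = 101.07781 − 3.284×37.19 = −21.05415; K_2 = 22.09932 − 3.284×(2.92 + 8.28) = −14.68148.
Balance: K_1 = K_2 − x×(3.284 − 2.939), so x = (K_2 − K_1)/(3.284 − 2.939) = 6.37267/0.345 = 18.5 km.

18.5 km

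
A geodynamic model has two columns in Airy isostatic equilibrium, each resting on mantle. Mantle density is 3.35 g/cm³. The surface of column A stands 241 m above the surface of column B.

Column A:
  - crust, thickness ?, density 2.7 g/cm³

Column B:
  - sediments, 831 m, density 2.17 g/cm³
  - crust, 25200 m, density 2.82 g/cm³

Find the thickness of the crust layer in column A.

Take the compensation level at the base of the deeper column (depth z_c below the surface of column A) and equate Σ ρ_i t_i down to z_c; mantle fills any gap and the z_c terms cancel.
Column A: x×2.7 + (z_c − 0 − x)×3.35
Column B: 241×0 + 831×2.17 + 25200×2.82 + (z_c − 241 − 26031)×3.35
The z_c×3.35 term appears on both sides and cancels. Collect the known terms of each column as K = Σ(ρt)_known − 3.35 × (depth of known layers): K_A = 0 − 3.35×0 = 0; K_B = 72867.27 − 3.35×(241 + 26031) = −15143.93.
Balance: K_A − x×(3.35 − 2.7) = K_B, so x = (K_A − K_B)/(3.35 − 2.7) = 15143.9/0.65 = 23300 m.

23300 m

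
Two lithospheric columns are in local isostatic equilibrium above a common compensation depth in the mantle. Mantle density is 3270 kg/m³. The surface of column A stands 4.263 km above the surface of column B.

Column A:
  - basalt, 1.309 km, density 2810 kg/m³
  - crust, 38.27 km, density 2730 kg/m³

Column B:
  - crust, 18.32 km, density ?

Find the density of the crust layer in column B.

Take the compensation level at the base of the deeper column (depth z_c below the surface of column A) and equate Σ ρ_i t_i down to z_c; mantle fills any gap and the z_c terms cancel.
Column A: 1.309×2810 + 38.27×2730 + (z_c − 39.579)×3270
Column B: 4.263×0 + 18.32×ρ + (z_c − 4.263 − 18.32)×3270
The z_c×3270 term appears on both sides and cancels. Collect the known terms of each column as K = Σ(ρt)_known − 3270 × (depth of known layers): K_A = 108155.39 − 3270×39.579 = −21267.94; K_B = 0 − 3270×(4.263 + 18.32) = −73846.41.
Balance: K_A = K_B + 18.32×ρ, so ρ = (K_A − K_B)/18.32 = 52578.5/18.32 = 2870 kg/m³.

2870 kg/m³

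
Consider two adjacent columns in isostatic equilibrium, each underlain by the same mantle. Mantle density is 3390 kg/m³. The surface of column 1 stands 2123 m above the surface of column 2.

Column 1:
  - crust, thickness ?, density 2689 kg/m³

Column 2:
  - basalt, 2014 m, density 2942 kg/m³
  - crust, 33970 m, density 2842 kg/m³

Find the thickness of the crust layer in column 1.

38100 m

Take the compensation level at the base of the deeper column (depth z_c below the surface of column 1) and equate Σ ρ_i t_i down to z_c; mantle fills any gap and the z_c terms cancel.
Column 1: x×2689 + (z_c − 0 − x)×3390
Column 2: 2123×0 + 2014×2942 + 33970×2842 + (z_c − 2123 − 35984)×3390
The z_c×3390 term appears on both sides and cancels. Collect the known terms of each column as K = Σ(ρt)_known − 3390 × (depth of known layers): K_1 = 0 − 3390×0 = 0; K_2 = 102467928 − 3390×(2123 + 35984) = −26714802.
Balance: K_1 − x×(3390 − 2689) = K_2, so x = (K_1 − K_2)/(3390 − 2689) = 26714800/701 = 38100 m.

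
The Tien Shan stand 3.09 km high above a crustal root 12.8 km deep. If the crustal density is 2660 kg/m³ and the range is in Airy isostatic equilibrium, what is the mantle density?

Airy balance: ρ_c h = (ρ_m − ρ_c) r → ρ_m = ρ_c (1 + h/r).
ρ_m = 2660 × (1 + 3.09 km/12.8 km) = 3300 kg/m³.

3300 kg/m³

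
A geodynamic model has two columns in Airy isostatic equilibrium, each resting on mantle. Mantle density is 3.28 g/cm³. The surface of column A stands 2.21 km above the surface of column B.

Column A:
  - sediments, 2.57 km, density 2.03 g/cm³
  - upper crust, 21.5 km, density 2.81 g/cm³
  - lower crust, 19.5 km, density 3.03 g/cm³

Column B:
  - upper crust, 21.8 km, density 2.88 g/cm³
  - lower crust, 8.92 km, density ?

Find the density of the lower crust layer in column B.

3.03 g/cm³

Take the compensation level at the base of the deeper column (depth z_c below the surface of column A) and equate Σ ρ_i t_i down to z_c; mantle fills any gap and the z_c terms cancel.
Column A: 2.57×2.03 + 21.5×2.81 + 19.5×3.03 + (z_c − 43.57)×3.28
Column B: 2.21×0 + 21.8×2.88 + 8.92×ρ + (z_c − 2.21 − 30.72)×3.28
The z_c×3.28 term appears on both sides and cancels. Collect the known terms of each column as K = Σ(ρt)_known − 3.28 × (depth of known layers): K_A = 124.7171 − 3.28×43.57 = −18.1925; K_B = 62.784 − 3.28×(2.21 + 30.72) = −45.2264.
Balance: K_A = K_B + 8.92×ρ, so ρ = (K_A − K_B)/8.92 = 27.0339/8.92 = 3.03 g/cm³.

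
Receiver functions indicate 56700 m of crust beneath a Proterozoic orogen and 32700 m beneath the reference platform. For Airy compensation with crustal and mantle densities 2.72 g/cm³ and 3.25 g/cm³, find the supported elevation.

Excess crust Δ = 56700 m − 32700 m = 24000 m, split between elevation h and root r with h + r = Δ.
Airy balance ρ_c h = (ρ_m − ρ_c) r gives r = h ρ_c/(ρ_m − ρ_c), so h (1 + ρ_c/(ρ_m − ρ_c)) = Δ, i.e. h = Δ (ρ_m − ρ_c)/ρ_m.
h = 24000 m × 0.53/3.25 = 3910 m.

3910 m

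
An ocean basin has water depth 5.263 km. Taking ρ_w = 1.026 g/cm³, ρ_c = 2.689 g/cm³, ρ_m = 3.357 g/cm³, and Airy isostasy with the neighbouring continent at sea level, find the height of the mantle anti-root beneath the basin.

For local isostatic compensation: replacing crust with seawater at the top is compensated by replacing crust with mantle at the base: d (ρ_c − ρ_w) = a (ρ_m − ρ_c).
a = d (ρ_c − ρ_w)/(ρ_m − ρ_c) = 5.263 km × 1.663/0.668 = 13.1 km.

13.1 km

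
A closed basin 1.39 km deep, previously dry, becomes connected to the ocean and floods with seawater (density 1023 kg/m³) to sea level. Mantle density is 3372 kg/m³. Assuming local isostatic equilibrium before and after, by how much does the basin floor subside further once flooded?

0.605 km

After flooding the water column is d + s deep. Its weight must equal the weight of mantle displaced by the extra subsidence s: (d + s) ρ_w = s ρ_m.
s = d ρ_w / (ρ_m − ρ_w) = 1.39 km × 1023/(3372 − 1023) = 0.605 km.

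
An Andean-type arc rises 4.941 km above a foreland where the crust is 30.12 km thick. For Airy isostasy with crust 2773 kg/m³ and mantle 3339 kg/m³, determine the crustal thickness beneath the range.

Root depth r = h ρ_c / (ρ_m − ρ_c) = 4.941 km × 2773 / 566 = 24.21 km.
Total thickness = T + h + r = 30.12 km + 4.941 km + 24.21 km = 59.3 km.

59.3 km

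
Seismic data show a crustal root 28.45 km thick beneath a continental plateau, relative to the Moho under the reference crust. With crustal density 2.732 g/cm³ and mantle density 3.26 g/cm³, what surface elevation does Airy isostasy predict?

5.5 km

By Archimedes' principle applied to the lithosphere: ρ_c h = (ρ_m − ρ_c) r.
h = r (ρ_m − ρ_c) / ρ_c = 28.45 km × (3.26 − 2.732) / 2.732 = 5.5 km.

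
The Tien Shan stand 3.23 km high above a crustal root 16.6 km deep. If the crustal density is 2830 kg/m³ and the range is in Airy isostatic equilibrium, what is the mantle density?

Airy balance: ρ_c h = (ρ_m − ρ_c) r → ρ_m = ρ_c (1 + h/r).
ρ_m = 2830 × (1 + 3.23 km/16.6 km) = 3380 kg/m³.

3380 kg/m³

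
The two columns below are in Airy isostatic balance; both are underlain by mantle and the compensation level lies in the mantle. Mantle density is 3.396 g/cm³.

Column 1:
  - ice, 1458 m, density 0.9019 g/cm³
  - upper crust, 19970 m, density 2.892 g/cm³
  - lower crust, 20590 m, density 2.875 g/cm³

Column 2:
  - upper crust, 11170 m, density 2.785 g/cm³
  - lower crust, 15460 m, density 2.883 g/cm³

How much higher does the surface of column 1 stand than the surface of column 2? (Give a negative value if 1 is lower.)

2850 m

For any compensation level in the mantle, the mantle terms cancel and isostasy reduces to e = (Σt_1 − Σt_2) − (Σ(ρt)_1 − Σ(ρt)_2) / ρ_m.
Σt_1 = 42018 m; Σt_2 = 26630 m; Σ(ρt)_1 = 118264.46; Σ(ρt)_2 = 75679.63 (in m·g/cm³).
e = (42018 − 26630) − (118264.46 − 75679.63) / 3.396 = 2850 m.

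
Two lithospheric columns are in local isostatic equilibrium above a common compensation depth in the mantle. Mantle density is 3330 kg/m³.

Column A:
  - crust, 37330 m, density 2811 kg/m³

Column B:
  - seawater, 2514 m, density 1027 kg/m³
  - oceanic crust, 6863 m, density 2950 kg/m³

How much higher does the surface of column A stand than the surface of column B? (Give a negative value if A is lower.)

For any compensation level in the mantle, the mantle terms cancel and isostasy reduces to e = (Σt_A − Σt_B) − (Σ(ρt)_A − Σ(ρt)_B) / ρ_m.
Σt_A = 37330 m; Σt_B = 9377 m; Σ(ρt)_A = 104934630; Σ(ρt)_B = 22827728 (in m·kg/m³).
e = (37330 − 9377) − (104934630 − 22827728) / 3330 = 3300 m.

3300 m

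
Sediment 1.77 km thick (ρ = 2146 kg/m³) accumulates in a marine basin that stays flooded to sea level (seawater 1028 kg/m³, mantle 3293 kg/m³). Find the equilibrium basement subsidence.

0.874 km

Submarine loading: the sediment displaces seawater, and the subsidence is in turn flooded, so s (ρ_m − ρ_w) = t (ρ_sed − ρ_w).
s = 1.77 km × (2146 − 1028) / (3293 − 1028) = 0.874 km.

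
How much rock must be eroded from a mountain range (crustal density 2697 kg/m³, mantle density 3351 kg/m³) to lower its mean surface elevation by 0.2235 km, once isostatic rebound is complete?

Net drop Δ = e − u = e − e ρ_c/ρ_m = e (ρ_m − ρ_c)/ρ_m.
e = Δ ρ_m/(ρ_m − ρ_c) = 0.2235 km × 3351/654 = 1.15 km.

1.15 km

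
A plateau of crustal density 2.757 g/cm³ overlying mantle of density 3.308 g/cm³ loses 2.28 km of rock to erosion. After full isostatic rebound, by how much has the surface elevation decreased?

Rebound u = e ρ_c/ρ_m = 2.28 km × 2.757/3.308 = 1.9 km.
Net surface drop = e − u = 2.28 km − 1.9 km = e (ρ_m − ρ_c)/ρ_m = 0.38 km.

0.38 km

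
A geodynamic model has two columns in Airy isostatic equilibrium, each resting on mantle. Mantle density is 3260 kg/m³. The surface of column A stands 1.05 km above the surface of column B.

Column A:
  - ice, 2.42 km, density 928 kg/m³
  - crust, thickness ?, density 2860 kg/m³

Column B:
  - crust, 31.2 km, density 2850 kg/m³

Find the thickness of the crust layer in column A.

Take the compensation level at the base of the deeper column (depth z_c below the surface of column A) and equate Σ ρ_i t_i down to z_c; mantle fills any gap and the z_c terms cancel.
Column A: 2.42×928 + x×2860 + (z_c − 2.42 − x)×3260
Column B: 1.05×0 + 31.2×2850 + (z_c − 1.05 − 31.2)×3260
The z_c×3260 term appears on both sides and cancels. Collect the known terms of each column as K = Σ(ρt)_known − 3260 × (depth of known layers): K_A = 2245.76 − 3260×2.42 = −5643.44; K_B = 88920 − 3260×(1.05 + 31.2) = −16215.
Balance: K_A − x×(3260 − 2860) = K_B, so x = (K_A − K_B)/(3260 − 2860) = 10571.6/400 = 26.4 km.

26.4 km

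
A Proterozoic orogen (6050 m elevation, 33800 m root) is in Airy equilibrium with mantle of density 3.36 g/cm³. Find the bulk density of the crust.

ρ_c h = (ρ_m − ρ_c) r → ρ_c (h + r) = ρ_m r → ρ_c = ρ_m r / (h + r).
ρ_c = 3.36 × 33800 m / (6050 m + 33800 m) = 2.85 g/cm³.

2.85 g/cm³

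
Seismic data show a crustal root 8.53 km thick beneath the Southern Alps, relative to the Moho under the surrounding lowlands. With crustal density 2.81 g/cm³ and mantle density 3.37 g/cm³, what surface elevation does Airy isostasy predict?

In Airy isostatic equilibrium: ρ_c h = (ρ_m − ρ_c) r.
h = r (ρ_m − ρ_c) / ρ_c = 8.53 km × (3.37 − 2.81) / 2.81 = 1.7 km.

1.7 km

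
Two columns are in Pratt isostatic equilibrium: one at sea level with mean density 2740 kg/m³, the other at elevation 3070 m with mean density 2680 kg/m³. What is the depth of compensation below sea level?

137000 m

ρ_ref D = ρ (D + h) → D (ρ_ref − ρ) = ρ h.
D = ρ h/(ρ_ref − ρ) = 2680 × 3070 m/(2740 − 2680) = 137000 m.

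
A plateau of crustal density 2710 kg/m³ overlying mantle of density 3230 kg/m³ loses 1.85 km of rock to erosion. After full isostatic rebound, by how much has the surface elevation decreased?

Rebound u = e ρ_c/ρ_m = 1.85 km × 2710/3230 = 1.552 km.
Net surface drop = e − u = 1.85 km − 1.552 km = e (ρ_m − ρ_c)/ρ_m = 0.298 km.

0.298 km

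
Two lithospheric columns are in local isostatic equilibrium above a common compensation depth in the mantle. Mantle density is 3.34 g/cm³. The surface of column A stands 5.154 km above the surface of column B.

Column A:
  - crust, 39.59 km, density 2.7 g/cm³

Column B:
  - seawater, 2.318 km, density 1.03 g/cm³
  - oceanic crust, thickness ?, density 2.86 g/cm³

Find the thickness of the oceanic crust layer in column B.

Take the compensation level at the base of the deeper column (depth z_c below the surface of column A) and equate Σ ρ_i t_i down to z_c; mantle fills any gap and the z_c terms cancel.
Column A: 39.59×2.7 + (z_c − 39.59)×3.34
Column B: 5.154×0 + 2.318×1.03 + x×2.86 + (z_c − 5.154 − 2.318 − x)×3.34
The z_c×3.34 term appears on both sides and cancels. Collect the known terms of each column as K = Σ(ρt)_known − 3.34 × (depth of known layers): K_A = 106.893 − 3.34×39.59 = −25.3376; K_B = 2.38754 − 3.34×(5.154 + 2.318) = −22.56894.
Balance: K_A = K_B − x×(3.34 − 2.86), so x = (K_B − K_A)/(3.34 − 2.86) = 2.76866/0.48 = 5.77 km.

5.77 km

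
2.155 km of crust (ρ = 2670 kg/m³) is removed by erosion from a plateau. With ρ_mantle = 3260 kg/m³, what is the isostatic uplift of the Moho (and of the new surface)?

Unloading: uplift u = e ρ_c/ρ_m = 2.155 km × 2670/3260 = 1.76 km.

1.76 km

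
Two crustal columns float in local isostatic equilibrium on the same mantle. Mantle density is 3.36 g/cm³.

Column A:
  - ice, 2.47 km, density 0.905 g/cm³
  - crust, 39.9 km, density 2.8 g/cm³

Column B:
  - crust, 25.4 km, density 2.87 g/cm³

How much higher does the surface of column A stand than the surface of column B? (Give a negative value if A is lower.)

4.75 km

For any compensation level in the mantle, the mantle terms cancel and isostasy reduces to e = (Σt_A − Σt_B) − (Σ(ρt)_A − Σ(ρt)_B) / ρ_m.
Σt_A = 42.37 km; Σt_B = 25.4 km; Σ(ρt)_A = 113.95535; Σ(ρt)_B = 72.898 (in km·g/cm³).
e = (42.37 − 25.4) − (113.95535 − 72.898) / 3.36 = 4.75 km.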